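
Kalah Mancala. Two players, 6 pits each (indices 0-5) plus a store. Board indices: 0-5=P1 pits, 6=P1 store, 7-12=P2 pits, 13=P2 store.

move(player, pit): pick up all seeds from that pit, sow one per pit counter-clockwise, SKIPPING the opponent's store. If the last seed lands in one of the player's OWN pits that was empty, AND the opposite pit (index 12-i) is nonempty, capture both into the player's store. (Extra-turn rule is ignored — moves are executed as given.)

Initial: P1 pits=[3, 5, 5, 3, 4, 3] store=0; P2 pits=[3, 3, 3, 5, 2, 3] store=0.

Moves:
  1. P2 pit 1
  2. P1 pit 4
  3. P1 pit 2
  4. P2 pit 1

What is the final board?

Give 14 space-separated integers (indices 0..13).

Answer: 3 5 0 4 1 5 2 5 0 5 6 3 3 0

Derivation:
Move 1: P2 pit1 -> P1=[3,5,5,3,4,3](0) P2=[3,0,4,6,3,3](0)
Move 2: P1 pit4 -> P1=[3,5,5,3,0,4](1) P2=[4,1,4,6,3,3](0)
Move 3: P1 pit2 -> P1=[3,5,0,4,1,5](2) P2=[5,1,4,6,3,3](0)
Move 4: P2 pit1 -> P1=[3,5,0,4,1,5](2) P2=[5,0,5,6,3,3](0)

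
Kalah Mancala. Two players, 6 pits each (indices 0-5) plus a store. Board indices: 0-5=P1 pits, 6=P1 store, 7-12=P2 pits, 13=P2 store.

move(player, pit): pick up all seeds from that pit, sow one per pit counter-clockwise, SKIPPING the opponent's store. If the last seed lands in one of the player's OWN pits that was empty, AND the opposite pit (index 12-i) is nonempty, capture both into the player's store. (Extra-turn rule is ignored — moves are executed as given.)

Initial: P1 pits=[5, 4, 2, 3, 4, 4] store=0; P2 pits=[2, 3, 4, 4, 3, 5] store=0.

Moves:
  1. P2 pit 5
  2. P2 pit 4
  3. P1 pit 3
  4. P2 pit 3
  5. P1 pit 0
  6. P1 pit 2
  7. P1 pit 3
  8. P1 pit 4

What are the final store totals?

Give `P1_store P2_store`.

Answer: 4 3

Derivation:
Move 1: P2 pit5 -> P1=[6,5,3,4,4,4](0) P2=[2,3,4,4,3,0](1)
Move 2: P2 pit4 -> P1=[7,5,3,4,4,4](0) P2=[2,3,4,4,0,1](2)
Move 3: P1 pit3 -> P1=[7,5,3,0,5,5](1) P2=[3,3,4,4,0,1](2)
Move 4: P2 pit3 -> P1=[8,5,3,0,5,5](1) P2=[3,3,4,0,1,2](3)
Move 5: P1 pit0 -> P1=[0,6,4,1,6,6](2) P2=[4,4,4,0,1,2](3)
Move 6: P1 pit2 -> P1=[0,6,0,2,7,7](3) P2=[4,4,4,0,1,2](3)
Move 7: P1 pit3 -> P1=[0,6,0,0,8,8](3) P2=[4,4,4,0,1,2](3)
Move 8: P1 pit4 -> P1=[0,6,0,0,0,9](4) P2=[5,5,5,1,2,3](3)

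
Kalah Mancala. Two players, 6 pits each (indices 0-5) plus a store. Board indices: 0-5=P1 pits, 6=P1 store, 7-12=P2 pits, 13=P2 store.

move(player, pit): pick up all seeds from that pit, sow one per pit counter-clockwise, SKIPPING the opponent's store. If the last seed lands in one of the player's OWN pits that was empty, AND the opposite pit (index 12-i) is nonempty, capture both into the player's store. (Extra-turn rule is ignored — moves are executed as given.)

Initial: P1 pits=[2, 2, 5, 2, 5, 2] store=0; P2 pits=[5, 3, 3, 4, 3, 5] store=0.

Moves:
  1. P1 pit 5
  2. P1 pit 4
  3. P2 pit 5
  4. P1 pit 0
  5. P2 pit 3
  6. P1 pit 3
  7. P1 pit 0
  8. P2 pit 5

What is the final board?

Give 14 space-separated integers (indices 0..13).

Answer: 0 5 7 0 1 2 3 8 4 4 0 4 0 3

Derivation:
Move 1: P1 pit5 -> P1=[2,2,5,2,5,0](1) P2=[6,3,3,4,3,5](0)
Move 2: P1 pit4 -> P1=[2,2,5,2,0,1](2) P2=[7,4,4,4,3,5](0)
Move 3: P2 pit5 -> P1=[3,3,6,3,0,1](2) P2=[7,4,4,4,3,0](1)
Move 4: P1 pit0 -> P1=[0,4,7,4,0,1](2) P2=[7,4,4,4,3,0](1)
Move 5: P2 pit3 -> P1=[1,4,7,4,0,1](2) P2=[7,4,4,0,4,1](2)
Move 6: P1 pit3 -> P1=[1,4,7,0,1,2](3) P2=[8,4,4,0,4,1](2)
Move 7: P1 pit0 -> P1=[0,5,7,0,1,2](3) P2=[8,4,4,0,4,1](2)
Move 8: P2 pit5 -> P1=[0,5,7,0,1,2](3) P2=[8,4,4,0,4,0](3)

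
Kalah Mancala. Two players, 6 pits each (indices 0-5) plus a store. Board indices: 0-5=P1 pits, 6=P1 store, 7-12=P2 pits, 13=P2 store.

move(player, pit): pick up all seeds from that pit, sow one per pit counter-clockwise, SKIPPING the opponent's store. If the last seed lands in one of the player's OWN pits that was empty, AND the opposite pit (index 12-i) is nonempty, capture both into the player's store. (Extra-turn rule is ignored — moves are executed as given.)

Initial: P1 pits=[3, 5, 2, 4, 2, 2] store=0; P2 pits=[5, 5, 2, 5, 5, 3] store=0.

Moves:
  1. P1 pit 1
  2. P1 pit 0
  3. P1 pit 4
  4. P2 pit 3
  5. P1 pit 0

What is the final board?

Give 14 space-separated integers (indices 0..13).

Answer: 0 3 4 6 0 4 2 6 5 2 0 6 4 1

Derivation:
Move 1: P1 pit1 -> P1=[3,0,3,5,3,3](1) P2=[5,5,2,5,5,3](0)
Move 2: P1 pit0 -> P1=[0,1,4,6,3,3](1) P2=[5,5,2,5,5,3](0)
Move 3: P1 pit4 -> P1=[0,1,4,6,0,4](2) P2=[6,5,2,5,5,3](0)
Move 4: P2 pit3 -> P1=[1,2,4,6,0,4](2) P2=[6,5,2,0,6,4](1)
Move 5: P1 pit0 -> P1=[0,3,4,6,0,4](2) P2=[6,5,2,0,6,4](1)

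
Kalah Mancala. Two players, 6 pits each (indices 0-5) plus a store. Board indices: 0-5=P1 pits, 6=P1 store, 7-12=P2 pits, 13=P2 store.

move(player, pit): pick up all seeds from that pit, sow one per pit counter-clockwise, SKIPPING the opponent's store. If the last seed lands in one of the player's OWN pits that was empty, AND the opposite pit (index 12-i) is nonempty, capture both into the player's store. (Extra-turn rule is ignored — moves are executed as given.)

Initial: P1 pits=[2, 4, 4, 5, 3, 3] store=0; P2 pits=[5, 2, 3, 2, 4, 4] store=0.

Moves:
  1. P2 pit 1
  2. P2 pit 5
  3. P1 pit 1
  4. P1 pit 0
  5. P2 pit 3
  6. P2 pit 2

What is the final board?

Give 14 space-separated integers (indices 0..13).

Answer: 0 1 7 7 4 4 1 5 0 0 1 6 2 3

Derivation:
Move 1: P2 pit1 -> P1=[2,4,4,5,3,3](0) P2=[5,0,4,3,4,4](0)
Move 2: P2 pit5 -> P1=[3,5,5,5,3,3](0) P2=[5,0,4,3,4,0](1)
Move 3: P1 pit1 -> P1=[3,0,6,6,4,4](1) P2=[5,0,4,3,4,0](1)
Move 4: P1 pit0 -> P1=[0,1,7,7,4,4](1) P2=[5,0,4,3,4,0](1)
Move 5: P2 pit3 -> P1=[0,1,7,7,4,4](1) P2=[5,0,4,0,5,1](2)
Move 6: P2 pit2 -> P1=[0,1,7,7,4,4](1) P2=[5,0,0,1,6,2](3)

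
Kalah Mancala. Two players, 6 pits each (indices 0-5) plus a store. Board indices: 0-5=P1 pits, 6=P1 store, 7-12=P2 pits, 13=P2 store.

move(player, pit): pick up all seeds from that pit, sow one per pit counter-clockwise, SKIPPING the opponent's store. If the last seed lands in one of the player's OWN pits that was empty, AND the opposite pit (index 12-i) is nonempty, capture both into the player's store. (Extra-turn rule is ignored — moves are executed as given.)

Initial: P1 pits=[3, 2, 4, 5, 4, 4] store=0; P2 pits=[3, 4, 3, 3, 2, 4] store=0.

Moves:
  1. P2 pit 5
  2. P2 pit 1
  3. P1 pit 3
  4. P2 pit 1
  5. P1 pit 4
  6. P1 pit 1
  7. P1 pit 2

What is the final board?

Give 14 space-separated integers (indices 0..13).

Answer: 0 0 0 2 1 7 5 6 1 6 4 3 0 6

Derivation:
Move 1: P2 pit5 -> P1=[4,3,5,5,4,4](0) P2=[3,4,3,3,2,0](1)
Move 2: P2 pit1 -> P1=[0,3,5,5,4,4](0) P2=[3,0,4,4,3,0](6)
Move 3: P1 pit3 -> P1=[0,3,5,0,5,5](1) P2=[4,1,4,4,3,0](6)
Move 4: P2 pit1 -> P1=[0,3,5,0,5,5](1) P2=[4,0,5,4,3,0](6)
Move 5: P1 pit4 -> P1=[0,3,5,0,0,6](2) P2=[5,1,6,4,3,0](6)
Move 6: P1 pit1 -> P1=[0,0,6,1,0,6](4) P2=[5,0,6,4,3,0](6)
Move 7: P1 pit2 -> P1=[0,0,0,2,1,7](5) P2=[6,1,6,4,3,0](6)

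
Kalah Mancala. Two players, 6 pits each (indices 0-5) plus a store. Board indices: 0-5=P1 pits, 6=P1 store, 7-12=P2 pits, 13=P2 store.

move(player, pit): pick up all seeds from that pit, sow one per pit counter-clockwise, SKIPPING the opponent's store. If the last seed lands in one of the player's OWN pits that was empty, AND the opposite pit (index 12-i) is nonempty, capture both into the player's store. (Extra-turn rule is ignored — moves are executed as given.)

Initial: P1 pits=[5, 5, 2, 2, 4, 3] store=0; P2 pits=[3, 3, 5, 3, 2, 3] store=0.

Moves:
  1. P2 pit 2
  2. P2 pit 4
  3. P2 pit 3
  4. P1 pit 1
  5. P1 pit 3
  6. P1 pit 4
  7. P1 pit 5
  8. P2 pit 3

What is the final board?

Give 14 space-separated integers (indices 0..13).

Move 1: P2 pit2 -> P1=[6,5,2,2,4,3](0) P2=[3,3,0,4,3,4](1)
Move 2: P2 pit4 -> P1=[7,5,2,2,4,3](0) P2=[3,3,0,4,0,5](2)
Move 3: P2 pit3 -> P1=[8,5,2,2,4,3](0) P2=[3,3,0,0,1,6](3)
Move 4: P1 pit1 -> P1=[8,0,3,3,5,4](1) P2=[3,3,0,0,1,6](3)
Move 5: P1 pit3 -> P1=[8,0,3,0,6,5](2) P2=[3,3,0,0,1,6](3)
Move 6: P1 pit4 -> P1=[8,0,3,0,0,6](3) P2=[4,4,1,1,1,6](3)
Move 7: P1 pit5 -> P1=[8,0,3,0,0,0](4) P2=[5,5,2,2,2,6](3)
Move 8: P2 pit3 -> P1=[8,0,3,0,0,0](4) P2=[5,5,2,0,3,7](3)

Answer: 8 0 3 0 0 0 4 5 5 2 0 3 7 3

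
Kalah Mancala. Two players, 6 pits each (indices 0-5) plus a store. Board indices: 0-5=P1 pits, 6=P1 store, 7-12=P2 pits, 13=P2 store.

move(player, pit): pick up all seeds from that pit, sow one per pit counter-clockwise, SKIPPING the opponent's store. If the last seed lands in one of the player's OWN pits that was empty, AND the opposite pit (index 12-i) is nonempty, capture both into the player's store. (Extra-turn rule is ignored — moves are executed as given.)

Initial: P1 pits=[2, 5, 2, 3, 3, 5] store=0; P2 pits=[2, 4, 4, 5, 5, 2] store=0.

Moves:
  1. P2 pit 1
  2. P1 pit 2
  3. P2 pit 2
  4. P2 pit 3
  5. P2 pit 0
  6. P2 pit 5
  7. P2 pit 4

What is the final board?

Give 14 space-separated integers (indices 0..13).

Answer: 6 8 3 2 5 6 0 0 1 0 0 0 1 10

Derivation:
Move 1: P2 pit1 -> P1=[2,5,2,3,3,5](0) P2=[2,0,5,6,6,3](0)
Move 2: P1 pit2 -> P1=[2,5,0,4,4,5](0) P2=[2,0,5,6,6,3](0)
Move 3: P2 pit2 -> P1=[3,5,0,4,4,5](0) P2=[2,0,0,7,7,4](1)
Move 4: P2 pit3 -> P1=[4,6,1,5,4,5](0) P2=[2,0,0,0,8,5](2)
Move 5: P2 pit0 -> P1=[4,6,1,0,4,5](0) P2=[0,1,0,0,8,5](8)
Move 6: P2 pit5 -> P1=[5,7,2,1,4,5](0) P2=[0,1,0,0,8,0](9)
Move 7: P2 pit4 -> P1=[6,8,3,2,5,6](0) P2=[0,1,0,0,0,1](10)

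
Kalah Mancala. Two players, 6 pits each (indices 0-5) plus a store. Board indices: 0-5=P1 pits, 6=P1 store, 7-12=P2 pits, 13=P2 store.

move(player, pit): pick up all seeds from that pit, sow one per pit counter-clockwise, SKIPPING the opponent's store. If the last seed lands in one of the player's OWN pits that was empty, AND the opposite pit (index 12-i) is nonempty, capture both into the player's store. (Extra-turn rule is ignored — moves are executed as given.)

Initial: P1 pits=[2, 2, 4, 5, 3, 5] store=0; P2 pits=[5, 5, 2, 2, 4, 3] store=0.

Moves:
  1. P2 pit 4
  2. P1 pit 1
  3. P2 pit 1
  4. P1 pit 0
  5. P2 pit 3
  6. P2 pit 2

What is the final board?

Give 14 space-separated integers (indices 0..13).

Answer: 0 1 6 7 4 5 0 5 0 0 1 3 7 3

Derivation:
Move 1: P2 pit4 -> P1=[3,3,4,5,3,5](0) P2=[5,5,2,2,0,4](1)
Move 2: P1 pit1 -> P1=[3,0,5,6,4,5](0) P2=[5,5,2,2,0,4](1)
Move 3: P2 pit1 -> P1=[3,0,5,6,4,5](0) P2=[5,0,3,3,1,5](2)
Move 4: P1 pit0 -> P1=[0,1,6,7,4,5](0) P2=[5,0,3,3,1,5](2)
Move 5: P2 pit3 -> P1=[0,1,6,7,4,5](0) P2=[5,0,3,0,2,6](3)
Move 6: P2 pit2 -> P1=[0,1,6,7,4,5](0) P2=[5,0,0,1,3,7](3)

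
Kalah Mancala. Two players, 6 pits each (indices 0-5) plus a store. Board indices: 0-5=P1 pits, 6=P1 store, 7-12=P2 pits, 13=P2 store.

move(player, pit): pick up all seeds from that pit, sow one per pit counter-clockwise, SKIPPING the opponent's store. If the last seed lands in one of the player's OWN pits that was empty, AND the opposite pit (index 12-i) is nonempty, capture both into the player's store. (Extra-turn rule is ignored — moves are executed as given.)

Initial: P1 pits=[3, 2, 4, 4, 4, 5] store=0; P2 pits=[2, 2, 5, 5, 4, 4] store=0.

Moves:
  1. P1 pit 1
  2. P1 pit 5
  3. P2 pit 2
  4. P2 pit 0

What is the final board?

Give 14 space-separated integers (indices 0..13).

Answer: 4 1 5 5 4 0 1 0 4 1 8 5 5 1

Derivation:
Move 1: P1 pit1 -> P1=[3,0,5,5,4,5](0) P2=[2,2,5,5,4,4](0)
Move 2: P1 pit5 -> P1=[3,0,5,5,4,0](1) P2=[3,3,6,6,4,4](0)
Move 3: P2 pit2 -> P1=[4,1,5,5,4,0](1) P2=[3,3,0,7,5,5](1)
Move 4: P2 pit0 -> P1=[4,1,5,5,4,0](1) P2=[0,4,1,8,5,5](1)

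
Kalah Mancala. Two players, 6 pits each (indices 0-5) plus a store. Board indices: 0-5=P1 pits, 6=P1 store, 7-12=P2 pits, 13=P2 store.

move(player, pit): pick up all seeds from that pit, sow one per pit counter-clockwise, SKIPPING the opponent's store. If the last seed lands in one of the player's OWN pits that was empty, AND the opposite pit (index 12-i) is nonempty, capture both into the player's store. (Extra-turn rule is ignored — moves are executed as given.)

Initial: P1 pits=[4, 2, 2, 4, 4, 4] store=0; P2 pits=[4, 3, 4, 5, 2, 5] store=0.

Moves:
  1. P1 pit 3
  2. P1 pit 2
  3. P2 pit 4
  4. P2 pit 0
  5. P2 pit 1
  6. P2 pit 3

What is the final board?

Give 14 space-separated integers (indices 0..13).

Move 1: P1 pit3 -> P1=[4,2,2,0,5,5](1) P2=[5,3,4,5,2,5](0)
Move 2: P1 pit2 -> P1=[4,2,0,1,6,5](1) P2=[5,3,4,5,2,5](0)
Move 3: P2 pit4 -> P1=[4,2,0,1,6,5](1) P2=[5,3,4,5,0,6](1)
Move 4: P2 pit0 -> P1=[4,2,0,1,6,5](1) P2=[0,4,5,6,1,7](1)
Move 5: P2 pit1 -> P1=[4,2,0,1,6,5](1) P2=[0,0,6,7,2,8](1)
Move 6: P2 pit3 -> P1=[5,3,1,2,6,5](1) P2=[0,0,6,0,3,9](2)

Answer: 5 3 1 2 6 5 1 0 0 6 0 3 9 2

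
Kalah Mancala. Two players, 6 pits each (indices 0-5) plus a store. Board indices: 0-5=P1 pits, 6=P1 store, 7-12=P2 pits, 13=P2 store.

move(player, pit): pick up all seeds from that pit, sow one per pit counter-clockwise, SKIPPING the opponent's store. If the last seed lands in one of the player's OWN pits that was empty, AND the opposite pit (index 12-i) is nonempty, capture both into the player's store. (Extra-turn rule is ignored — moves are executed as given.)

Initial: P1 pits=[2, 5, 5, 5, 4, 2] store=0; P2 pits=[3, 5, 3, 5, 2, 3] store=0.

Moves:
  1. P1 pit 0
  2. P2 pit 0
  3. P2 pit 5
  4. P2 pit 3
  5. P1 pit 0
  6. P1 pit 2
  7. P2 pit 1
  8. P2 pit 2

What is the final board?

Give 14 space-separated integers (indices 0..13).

Move 1: P1 pit0 -> P1=[0,6,6,5,4,2](0) P2=[3,5,3,5,2,3](0)
Move 2: P2 pit0 -> P1=[0,6,6,5,4,2](0) P2=[0,6,4,6,2,3](0)
Move 3: P2 pit5 -> P1=[1,7,6,5,4,2](0) P2=[0,6,4,6,2,0](1)
Move 4: P2 pit3 -> P1=[2,8,7,5,4,2](0) P2=[0,6,4,0,3,1](2)
Move 5: P1 pit0 -> P1=[0,9,8,5,4,2](0) P2=[0,6,4,0,3,1](2)
Move 6: P1 pit2 -> P1=[0,9,0,6,5,3](1) P2=[1,7,5,1,3,1](2)
Move 7: P2 pit1 -> P1=[1,10,0,6,5,3](1) P2=[1,0,6,2,4,2](3)
Move 8: P2 pit2 -> P1=[2,11,0,6,5,3](1) P2=[1,0,0,3,5,3](4)

Answer: 2 11 0 6 5 3 1 1 0 0 3 5 3 4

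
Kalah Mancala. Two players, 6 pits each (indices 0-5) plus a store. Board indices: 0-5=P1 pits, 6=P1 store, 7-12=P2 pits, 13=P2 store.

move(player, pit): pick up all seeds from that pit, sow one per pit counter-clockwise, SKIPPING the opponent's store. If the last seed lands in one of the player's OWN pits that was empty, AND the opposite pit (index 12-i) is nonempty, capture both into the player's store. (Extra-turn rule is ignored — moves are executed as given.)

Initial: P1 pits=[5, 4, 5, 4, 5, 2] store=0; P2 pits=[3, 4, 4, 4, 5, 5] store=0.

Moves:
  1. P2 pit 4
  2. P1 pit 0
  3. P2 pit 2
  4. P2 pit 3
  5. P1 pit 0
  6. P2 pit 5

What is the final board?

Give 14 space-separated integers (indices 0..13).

Answer: 1 9 8 6 7 4 1 4 4 0 0 2 0 4

Derivation:
Move 1: P2 pit4 -> P1=[6,5,6,4,5,2](0) P2=[3,4,4,4,0,6](1)
Move 2: P1 pit0 -> P1=[0,6,7,5,6,3](1) P2=[3,4,4,4,0,6](1)
Move 3: P2 pit2 -> P1=[0,6,7,5,6,3](1) P2=[3,4,0,5,1,7](2)
Move 4: P2 pit3 -> P1=[1,7,7,5,6,3](1) P2=[3,4,0,0,2,8](3)
Move 5: P1 pit0 -> P1=[0,8,7,5,6,3](1) P2=[3,4,0,0,2,8](3)
Move 6: P2 pit5 -> P1=[1,9,8,6,7,4](1) P2=[4,4,0,0,2,0](4)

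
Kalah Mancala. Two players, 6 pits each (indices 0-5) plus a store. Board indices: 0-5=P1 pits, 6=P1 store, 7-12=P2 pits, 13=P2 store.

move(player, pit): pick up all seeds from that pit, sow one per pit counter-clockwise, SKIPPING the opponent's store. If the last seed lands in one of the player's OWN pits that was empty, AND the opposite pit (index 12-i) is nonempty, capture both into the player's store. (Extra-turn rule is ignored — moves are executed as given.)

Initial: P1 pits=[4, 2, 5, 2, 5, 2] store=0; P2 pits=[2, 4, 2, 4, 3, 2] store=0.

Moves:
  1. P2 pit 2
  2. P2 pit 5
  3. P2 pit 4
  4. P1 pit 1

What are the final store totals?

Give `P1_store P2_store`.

Answer: 0 2

Derivation:
Move 1: P2 pit2 -> P1=[4,2,5,2,5,2](0) P2=[2,4,0,5,4,2](0)
Move 2: P2 pit5 -> P1=[5,2,5,2,5,2](0) P2=[2,4,0,5,4,0](1)
Move 3: P2 pit4 -> P1=[6,3,5,2,5,2](0) P2=[2,4,0,5,0,1](2)
Move 4: P1 pit1 -> P1=[6,0,6,3,6,2](0) P2=[2,4,0,5,0,1](2)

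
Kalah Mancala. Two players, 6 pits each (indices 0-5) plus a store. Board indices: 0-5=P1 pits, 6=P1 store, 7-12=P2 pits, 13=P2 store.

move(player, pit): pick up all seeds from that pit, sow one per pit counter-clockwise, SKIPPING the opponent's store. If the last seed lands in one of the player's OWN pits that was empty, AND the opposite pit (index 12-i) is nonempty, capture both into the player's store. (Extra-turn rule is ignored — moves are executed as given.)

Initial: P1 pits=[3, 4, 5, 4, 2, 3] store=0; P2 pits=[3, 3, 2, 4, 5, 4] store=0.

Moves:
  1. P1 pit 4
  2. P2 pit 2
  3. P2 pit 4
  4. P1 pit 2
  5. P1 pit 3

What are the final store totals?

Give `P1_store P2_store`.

Answer: 3 1

Derivation:
Move 1: P1 pit4 -> P1=[3,4,5,4,0,4](1) P2=[3,3,2,4,5,4](0)
Move 2: P2 pit2 -> P1=[3,4,5,4,0,4](1) P2=[3,3,0,5,6,4](0)
Move 3: P2 pit4 -> P1=[4,5,6,5,0,4](1) P2=[3,3,0,5,0,5](1)
Move 4: P1 pit2 -> P1=[4,5,0,6,1,5](2) P2=[4,4,0,5,0,5](1)
Move 5: P1 pit3 -> P1=[4,5,0,0,2,6](3) P2=[5,5,1,5,0,5](1)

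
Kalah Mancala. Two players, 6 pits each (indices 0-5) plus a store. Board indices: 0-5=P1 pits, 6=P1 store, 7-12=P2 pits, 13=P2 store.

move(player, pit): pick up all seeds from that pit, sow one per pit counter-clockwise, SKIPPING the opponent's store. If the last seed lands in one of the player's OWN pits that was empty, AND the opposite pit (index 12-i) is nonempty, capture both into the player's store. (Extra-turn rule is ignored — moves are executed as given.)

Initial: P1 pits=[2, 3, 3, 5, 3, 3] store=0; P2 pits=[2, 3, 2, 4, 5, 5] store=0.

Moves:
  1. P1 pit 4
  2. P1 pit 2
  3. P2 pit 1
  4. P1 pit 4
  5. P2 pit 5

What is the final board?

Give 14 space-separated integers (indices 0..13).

Answer: 3 4 1 7 0 6 1 3 0 3 5 6 0 1

Derivation:
Move 1: P1 pit4 -> P1=[2,3,3,5,0,4](1) P2=[3,3,2,4,5,5](0)
Move 2: P1 pit2 -> P1=[2,3,0,6,1,5](1) P2=[3,3,2,4,5,5](0)
Move 3: P2 pit1 -> P1=[2,3,0,6,1,5](1) P2=[3,0,3,5,6,5](0)
Move 4: P1 pit4 -> P1=[2,3,0,6,0,6](1) P2=[3,0,3,5,6,5](0)
Move 5: P2 pit5 -> P1=[3,4,1,7,0,6](1) P2=[3,0,3,5,6,0](1)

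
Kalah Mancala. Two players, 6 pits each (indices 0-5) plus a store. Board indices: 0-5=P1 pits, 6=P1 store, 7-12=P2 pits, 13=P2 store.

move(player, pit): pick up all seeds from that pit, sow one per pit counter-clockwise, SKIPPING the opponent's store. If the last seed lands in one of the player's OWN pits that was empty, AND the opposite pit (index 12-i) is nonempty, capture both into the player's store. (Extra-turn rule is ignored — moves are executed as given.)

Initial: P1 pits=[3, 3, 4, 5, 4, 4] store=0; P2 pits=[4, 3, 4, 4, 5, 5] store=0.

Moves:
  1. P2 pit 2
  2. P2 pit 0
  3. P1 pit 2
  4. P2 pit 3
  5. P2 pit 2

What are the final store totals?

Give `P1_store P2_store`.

Answer: 1 4

Derivation:
Move 1: P2 pit2 -> P1=[3,3,4,5,4,4](0) P2=[4,3,0,5,6,6](1)
Move 2: P2 pit0 -> P1=[3,3,4,5,4,4](0) P2=[0,4,1,6,7,6](1)
Move 3: P1 pit2 -> P1=[3,3,0,6,5,5](1) P2=[0,4,1,6,7,6](1)
Move 4: P2 pit3 -> P1=[4,4,1,6,5,5](1) P2=[0,4,1,0,8,7](2)
Move 5: P2 pit2 -> P1=[4,4,0,6,5,5](1) P2=[0,4,0,0,8,7](4)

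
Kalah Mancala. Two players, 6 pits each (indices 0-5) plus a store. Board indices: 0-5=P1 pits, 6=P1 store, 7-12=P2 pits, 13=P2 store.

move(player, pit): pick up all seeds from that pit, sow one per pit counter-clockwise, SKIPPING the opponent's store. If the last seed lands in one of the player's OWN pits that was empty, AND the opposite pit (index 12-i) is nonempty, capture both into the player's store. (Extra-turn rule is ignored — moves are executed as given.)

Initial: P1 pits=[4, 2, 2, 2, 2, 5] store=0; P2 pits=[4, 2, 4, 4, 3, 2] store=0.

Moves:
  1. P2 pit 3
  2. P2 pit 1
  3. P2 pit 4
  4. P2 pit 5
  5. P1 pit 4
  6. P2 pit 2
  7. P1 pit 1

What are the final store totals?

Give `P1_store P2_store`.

Move 1: P2 pit3 -> P1=[5,2,2,2,2,5](0) P2=[4,2,4,0,4,3](1)
Move 2: P2 pit1 -> P1=[5,2,0,2,2,5](0) P2=[4,0,5,0,4,3](4)
Move 3: P2 pit4 -> P1=[6,3,0,2,2,5](0) P2=[4,0,5,0,0,4](5)
Move 4: P2 pit5 -> P1=[7,4,1,2,2,5](0) P2=[4,0,5,0,0,0](6)
Move 5: P1 pit4 -> P1=[7,4,1,2,0,6](1) P2=[4,0,5,0,0,0](6)
Move 6: P2 pit2 -> P1=[8,4,1,2,0,6](1) P2=[4,0,0,1,1,1](7)
Move 7: P1 pit1 -> P1=[8,0,2,3,1,7](1) P2=[4,0,0,1,1,1](7)

Answer: 1 7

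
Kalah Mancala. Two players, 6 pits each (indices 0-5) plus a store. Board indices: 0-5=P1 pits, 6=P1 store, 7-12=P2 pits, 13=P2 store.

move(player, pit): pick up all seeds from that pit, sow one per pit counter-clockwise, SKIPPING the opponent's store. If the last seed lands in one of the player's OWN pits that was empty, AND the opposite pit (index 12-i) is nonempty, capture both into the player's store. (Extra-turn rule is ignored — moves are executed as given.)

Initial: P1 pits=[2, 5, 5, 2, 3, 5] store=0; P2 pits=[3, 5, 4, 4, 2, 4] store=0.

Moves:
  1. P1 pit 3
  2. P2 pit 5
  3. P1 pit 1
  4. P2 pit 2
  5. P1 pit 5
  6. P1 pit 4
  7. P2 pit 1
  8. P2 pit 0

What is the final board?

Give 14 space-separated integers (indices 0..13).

Answer: 4 1 7 1 0 1 3 0 1 4 8 6 4 4

Derivation:
Move 1: P1 pit3 -> P1=[2,5,5,0,4,6](0) P2=[3,5,4,4,2,4](0)
Move 2: P2 pit5 -> P1=[3,6,6,0,4,6](0) P2=[3,5,4,4,2,0](1)
Move 3: P1 pit1 -> P1=[3,0,7,1,5,7](1) P2=[4,5,4,4,2,0](1)
Move 4: P2 pit2 -> P1=[3,0,7,1,5,7](1) P2=[4,5,0,5,3,1](2)
Move 5: P1 pit5 -> P1=[3,0,7,1,5,0](2) P2=[5,6,1,6,4,2](2)
Move 6: P1 pit4 -> P1=[3,0,7,1,0,1](3) P2=[6,7,2,6,4,2](2)
Move 7: P2 pit1 -> P1=[4,1,7,1,0,1](3) P2=[6,0,3,7,5,3](3)
Move 8: P2 pit0 -> P1=[4,1,7,1,0,1](3) P2=[0,1,4,8,6,4](4)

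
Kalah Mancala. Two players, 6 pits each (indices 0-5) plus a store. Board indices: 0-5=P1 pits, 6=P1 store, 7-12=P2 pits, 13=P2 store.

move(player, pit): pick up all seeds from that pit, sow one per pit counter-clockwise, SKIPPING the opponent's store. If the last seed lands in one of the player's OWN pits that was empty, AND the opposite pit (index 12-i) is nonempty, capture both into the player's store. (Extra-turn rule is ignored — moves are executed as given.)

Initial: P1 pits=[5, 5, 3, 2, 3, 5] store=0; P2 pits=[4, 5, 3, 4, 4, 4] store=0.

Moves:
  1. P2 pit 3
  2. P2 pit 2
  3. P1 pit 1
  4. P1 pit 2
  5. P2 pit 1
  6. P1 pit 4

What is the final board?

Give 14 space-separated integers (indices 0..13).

Answer: 6 0 0 4 0 8 3 5 1 2 2 7 7 2

Derivation:
Move 1: P2 pit3 -> P1=[6,5,3,2,3,5](0) P2=[4,5,3,0,5,5](1)
Move 2: P2 pit2 -> P1=[6,5,3,2,3,5](0) P2=[4,5,0,1,6,6](1)
Move 3: P1 pit1 -> P1=[6,0,4,3,4,6](1) P2=[4,5,0,1,6,6](1)
Move 4: P1 pit2 -> P1=[6,0,0,4,5,7](2) P2=[4,5,0,1,6,6](1)
Move 5: P2 pit1 -> P1=[6,0,0,4,5,7](2) P2=[4,0,1,2,7,7](2)
Move 6: P1 pit4 -> P1=[6,0,0,4,0,8](3) P2=[5,1,2,2,7,7](2)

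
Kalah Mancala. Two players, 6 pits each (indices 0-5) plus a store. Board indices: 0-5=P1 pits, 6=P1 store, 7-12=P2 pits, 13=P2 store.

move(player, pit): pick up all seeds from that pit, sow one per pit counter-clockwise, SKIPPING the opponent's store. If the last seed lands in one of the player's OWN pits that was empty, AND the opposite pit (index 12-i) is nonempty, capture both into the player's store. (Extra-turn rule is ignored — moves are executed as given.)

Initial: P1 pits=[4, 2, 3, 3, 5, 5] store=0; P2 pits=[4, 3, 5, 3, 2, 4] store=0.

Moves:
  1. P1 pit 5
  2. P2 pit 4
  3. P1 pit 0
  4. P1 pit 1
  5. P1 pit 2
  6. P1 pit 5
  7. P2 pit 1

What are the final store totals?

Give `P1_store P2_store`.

Answer: 3 1

Derivation:
Move 1: P1 pit5 -> P1=[4,2,3,3,5,0](1) P2=[5,4,6,4,2,4](0)
Move 2: P2 pit4 -> P1=[4,2,3,3,5,0](1) P2=[5,4,6,4,0,5](1)
Move 3: P1 pit0 -> P1=[0,3,4,4,6,0](1) P2=[5,4,6,4,0,5](1)
Move 4: P1 pit1 -> P1=[0,0,5,5,7,0](1) P2=[5,4,6,4,0,5](1)
Move 5: P1 pit2 -> P1=[0,0,0,6,8,1](2) P2=[6,4,6,4,0,5](1)
Move 6: P1 pit5 -> P1=[0,0,0,6,8,0](3) P2=[6,4,6,4,0,5](1)
Move 7: P2 pit1 -> P1=[0,0,0,6,8,0](3) P2=[6,0,7,5,1,6](1)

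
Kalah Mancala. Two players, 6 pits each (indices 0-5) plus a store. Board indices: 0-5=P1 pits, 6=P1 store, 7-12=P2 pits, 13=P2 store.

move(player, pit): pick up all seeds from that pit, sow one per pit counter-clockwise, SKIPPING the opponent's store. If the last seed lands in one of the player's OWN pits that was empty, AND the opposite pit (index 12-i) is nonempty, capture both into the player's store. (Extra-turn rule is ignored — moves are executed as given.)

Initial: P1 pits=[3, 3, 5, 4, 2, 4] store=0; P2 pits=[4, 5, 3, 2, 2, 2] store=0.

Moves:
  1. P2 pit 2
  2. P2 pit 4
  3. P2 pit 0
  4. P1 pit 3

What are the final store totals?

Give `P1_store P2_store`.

Answer: 1 5

Derivation:
Move 1: P2 pit2 -> P1=[3,3,5,4,2,4](0) P2=[4,5,0,3,3,3](0)
Move 2: P2 pit4 -> P1=[4,3,5,4,2,4](0) P2=[4,5,0,3,0,4](1)
Move 3: P2 pit0 -> P1=[4,0,5,4,2,4](0) P2=[0,6,1,4,0,4](5)
Move 4: P1 pit3 -> P1=[4,0,5,0,3,5](1) P2=[1,6,1,4,0,4](5)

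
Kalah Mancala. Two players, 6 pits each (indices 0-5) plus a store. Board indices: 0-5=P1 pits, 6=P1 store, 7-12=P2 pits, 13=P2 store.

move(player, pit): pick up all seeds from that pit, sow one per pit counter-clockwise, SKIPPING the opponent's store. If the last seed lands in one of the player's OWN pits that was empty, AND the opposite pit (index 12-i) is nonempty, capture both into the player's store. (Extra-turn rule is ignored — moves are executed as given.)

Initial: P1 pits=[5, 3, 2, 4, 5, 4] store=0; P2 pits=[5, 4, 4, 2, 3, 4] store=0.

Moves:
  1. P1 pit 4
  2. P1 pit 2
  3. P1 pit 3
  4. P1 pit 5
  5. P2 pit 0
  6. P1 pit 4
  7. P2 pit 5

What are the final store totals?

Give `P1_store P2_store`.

Move 1: P1 pit4 -> P1=[5,3,2,4,0,5](1) P2=[6,5,5,2,3,4](0)
Move 2: P1 pit2 -> P1=[5,3,0,5,0,5](7) P2=[6,0,5,2,3,4](0)
Move 3: P1 pit3 -> P1=[5,3,0,0,1,6](8) P2=[7,1,5,2,3,4](0)
Move 4: P1 pit5 -> P1=[5,3,0,0,1,0](9) P2=[8,2,6,3,4,4](0)
Move 5: P2 pit0 -> P1=[6,4,0,0,1,0](9) P2=[0,3,7,4,5,5](1)
Move 6: P1 pit4 -> P1=[6,4,0,0,0,1](9) P2=[0,3,7,4,5,5](1)
Move 7: P2 pit5 -> P1=[7,5,1,1,0,1](9) P2=[0,3,7,4,5,0](2)

Answer: 9 2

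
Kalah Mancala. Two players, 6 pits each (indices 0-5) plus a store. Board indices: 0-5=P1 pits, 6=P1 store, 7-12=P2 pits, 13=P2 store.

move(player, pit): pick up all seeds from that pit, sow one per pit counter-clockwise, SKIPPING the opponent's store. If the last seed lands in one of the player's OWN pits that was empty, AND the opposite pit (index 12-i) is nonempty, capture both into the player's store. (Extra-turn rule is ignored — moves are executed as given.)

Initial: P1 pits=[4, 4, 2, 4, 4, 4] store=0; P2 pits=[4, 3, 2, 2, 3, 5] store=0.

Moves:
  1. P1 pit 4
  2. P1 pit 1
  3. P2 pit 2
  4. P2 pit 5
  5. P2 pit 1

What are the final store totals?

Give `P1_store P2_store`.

Move 1: P1 pit4 -> P1=[4,4,2,4,0,5](1) P2=[5,4,2,2,3,5](0)
Move 2: P1 pit1 -> P1=[4,0,3,5,1,6](1) P2=[5,4,2,2,3,5](0)
Move 3: P2 pit2 -> P1=[4,0,3,5,1,6](1) P2=[5,4,0,3,4,5](0)
Move 4: P2 pit5 -> P1=[5,1,4,6,1,6](1) P2=[5,4,0,3,4,0](1)
Move 5: P2 pit1 -> P1=[0,1,4,6,1,6](1) P2=[5,0,1,4,5,0](7)

Answer: 1 7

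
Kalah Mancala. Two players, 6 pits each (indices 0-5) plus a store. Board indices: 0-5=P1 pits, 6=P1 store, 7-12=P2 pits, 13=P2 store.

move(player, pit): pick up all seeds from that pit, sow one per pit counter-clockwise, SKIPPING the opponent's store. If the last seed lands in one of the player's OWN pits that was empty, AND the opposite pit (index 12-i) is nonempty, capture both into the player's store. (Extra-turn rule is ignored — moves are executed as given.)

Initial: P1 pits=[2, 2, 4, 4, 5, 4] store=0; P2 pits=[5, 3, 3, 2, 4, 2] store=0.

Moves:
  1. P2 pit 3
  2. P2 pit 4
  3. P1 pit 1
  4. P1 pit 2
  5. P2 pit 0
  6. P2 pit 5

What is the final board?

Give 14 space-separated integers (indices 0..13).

Answer: 4 1 1 7 7 5 1 0 5 4 1 1 0 3

Derivation:
Move 1: P2 pit3 -> P1=[2,2,4,4,5,4](0) P2=[5,3,3,0,5,3](0)
Move 2: P2 pit4 -> P1=[3,3,5,4,5,4](0) P2=[5,3,3,0,0,4](1)
Move 3: P1 pit1 -> P1=[3,0,6,5,6,4](0) P2=[5,3,3,0,0,4](1)
Move 4: P1 pit2 -> P1=[3,0,0,6,7,5](1) P2=[6,4,3,0,0,4](1)
Move 5: P2 pit0 -> P1=[3,0,0,6,7,5](1) P2=[0,5,4,1,1,5](2)
Move 6: P2 pit5 -> P1=[4,1,1,7,7,5](1) P2=[0,5,4,1,1,0](3)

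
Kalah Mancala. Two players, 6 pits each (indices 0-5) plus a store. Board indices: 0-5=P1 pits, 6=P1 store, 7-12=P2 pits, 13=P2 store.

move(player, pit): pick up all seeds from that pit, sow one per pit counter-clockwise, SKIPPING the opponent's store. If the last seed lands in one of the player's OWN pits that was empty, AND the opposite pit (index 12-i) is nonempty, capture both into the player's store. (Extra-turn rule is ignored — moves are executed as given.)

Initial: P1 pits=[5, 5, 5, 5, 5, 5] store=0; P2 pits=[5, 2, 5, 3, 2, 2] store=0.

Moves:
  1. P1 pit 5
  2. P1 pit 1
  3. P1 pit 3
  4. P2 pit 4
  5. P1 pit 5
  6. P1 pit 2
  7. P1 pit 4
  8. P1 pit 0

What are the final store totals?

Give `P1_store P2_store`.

Move 1: P1 pit5 -> P1=[5,5,5,5,5,0](1) P2=[6,3,6,4,2,2](0)
Move 2: P1 pit1 -> P1=[5,0,6,6,6,1](2) P2=[6,3,6,4,2,2](0)
Move 3: P1 pit3 -> P1=[5,0,6,0,7,2](3) P2=[7,4,7,4,2,2](0)
Move 4: P2 pit4 -> P1=[5,0,6,0,7,2](3) P2=[7,4,7,4,0,3](1)
Move 5: P1 pit5 -> P1=[5,0,6,0,7,0](4) P2=[8,4,7,4,0,3](1)
Move 6: P1 pit2 -> P1=[5,0,0,1,8,1](5) P2=[9,5,7,4,0,3](1)
Move 7: P1 pit4 -> P1=[5,0,0,1,0,2](6) P2=[10,6,8,5,1,4](1)
Move 8: P1 pit0 -> P1=[0,1,1,2,1,3](6) P2=[10,6,8,5,1,4](1)

Answer: 6 1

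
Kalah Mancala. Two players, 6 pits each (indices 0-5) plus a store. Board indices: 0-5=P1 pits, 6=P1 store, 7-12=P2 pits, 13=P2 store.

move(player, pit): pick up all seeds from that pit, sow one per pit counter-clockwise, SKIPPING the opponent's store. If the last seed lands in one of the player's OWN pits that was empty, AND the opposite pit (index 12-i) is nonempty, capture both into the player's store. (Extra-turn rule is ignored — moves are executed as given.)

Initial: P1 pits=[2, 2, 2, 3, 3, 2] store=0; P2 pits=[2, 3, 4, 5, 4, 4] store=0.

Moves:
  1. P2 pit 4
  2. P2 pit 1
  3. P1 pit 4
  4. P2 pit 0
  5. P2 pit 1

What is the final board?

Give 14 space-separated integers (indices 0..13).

Move 1: P2 pit4 -> P1=[3,3,2,3,3,2](0) P2=[2,3,4,5,0,5](1)
Move 2: P2 pit1 -> P1=[3,0,2,3,3,2](0) P2=[2,0,5,6,0,5](5)
Move 3: P1 pit4 -> P1=[3,0,2,3,0,3](1) P2=[3,0,5,6,0,5](5)
Move 4: P2 pit0 -> P1=[3,0,2,3,0,3](1) P2=[0,1,6,7,0,5](5)
Move 5: P2 pit1 -> P1=[3,0,2,3,0,3](1) P2=[0,0,7,7,0,5](5)

Answer: 3 0 2 3 0 3 1 0 0 7 7 0 5 5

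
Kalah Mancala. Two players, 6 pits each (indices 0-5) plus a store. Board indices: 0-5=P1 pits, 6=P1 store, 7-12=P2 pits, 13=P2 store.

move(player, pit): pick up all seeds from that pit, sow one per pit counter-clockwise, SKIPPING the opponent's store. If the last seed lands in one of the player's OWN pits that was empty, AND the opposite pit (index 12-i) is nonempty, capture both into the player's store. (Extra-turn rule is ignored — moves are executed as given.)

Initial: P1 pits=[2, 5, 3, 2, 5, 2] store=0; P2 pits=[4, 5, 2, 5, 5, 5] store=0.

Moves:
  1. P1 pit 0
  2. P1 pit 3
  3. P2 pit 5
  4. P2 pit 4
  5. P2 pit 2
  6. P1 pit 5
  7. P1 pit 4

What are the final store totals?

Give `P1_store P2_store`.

Answer: 2 11

Derivation:
Move 1: P1 pit0 -> P1=[0,6,4,2,5,2](0) P2=[4,5,2,5,5,5](0)
Move 2: P1 pit3 -> P1=[0,6,4,0,6,3](0) P2=[4,5,2,5,5,5](0)
Move 3: P2 pit5 -> P1=[1,7,5,1,6,3](0) P2=[4,5,2,5,5,0](1)
Move 4: P2 pit4 -> P1=[2,8,6,1,6,3](0) P2=[4,5,2,5,0,1](2)
Move 5: P2 pit2 -> P1=[2,0,6,1,6,3](0) P2=[4,5,0,6,0,1](11)
Move 6: P1 pit5 -> P1=[2,0,6,1,6,0](1) P2=[5,6,0,6,0,1](11)
Move 7: P1 pit4 -> P1=[2,0,6,1,0,1](2) P2=[6,7,1,7,0,1](11)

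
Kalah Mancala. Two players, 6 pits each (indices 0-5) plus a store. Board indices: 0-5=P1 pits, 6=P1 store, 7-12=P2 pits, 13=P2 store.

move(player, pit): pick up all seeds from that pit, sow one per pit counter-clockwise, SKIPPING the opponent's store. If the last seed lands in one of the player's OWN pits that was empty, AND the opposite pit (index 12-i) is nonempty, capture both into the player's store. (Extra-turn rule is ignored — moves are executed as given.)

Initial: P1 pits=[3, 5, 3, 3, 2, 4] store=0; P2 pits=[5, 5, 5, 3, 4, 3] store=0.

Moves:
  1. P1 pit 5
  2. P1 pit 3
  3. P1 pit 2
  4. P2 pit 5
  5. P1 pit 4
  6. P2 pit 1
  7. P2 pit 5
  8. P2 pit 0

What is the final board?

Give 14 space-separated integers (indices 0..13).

Move 1: P1 pit5 -> P1=[3,5,3,3,2,0](1) P2=[6,6,6,3,4,3](0)
Move 2: P1 pit3 -> P1=[3,5,3,0,3,1](2) P2=[6,6,6,3,4,3](0)
Move 3: P1 pit2 -> P1=[3,5,0,1,4,2](2) P2=[6,6,6,3,4,3](0)
Move 4: P2 pit5 -> P1=[4,6,0,1,4,2](2) P2=[6,6,6,3,4,0](1)
Move 5: P1 pit4 -> P1=[4,6,0,1,0,3](3) P2=[7,7,6,3,4,0](1)
Move 6: P2 pit1 -> P1=[5,7,0,1,0,3](3) P2=[7,0,7,4,5,1](2)
Move 7: P2 pit5 -> P1=[5,7,0,1,0,3](3) P2=[7,0,7,4,5,0](3)
Move 8: P2 pit0 -> P1=[6,7,0,1,0,3](3) P2=[0,1,8,5,6,1](4)

Answer: 6 7 0 1 0 3 3 0 1 8 5 6 1 4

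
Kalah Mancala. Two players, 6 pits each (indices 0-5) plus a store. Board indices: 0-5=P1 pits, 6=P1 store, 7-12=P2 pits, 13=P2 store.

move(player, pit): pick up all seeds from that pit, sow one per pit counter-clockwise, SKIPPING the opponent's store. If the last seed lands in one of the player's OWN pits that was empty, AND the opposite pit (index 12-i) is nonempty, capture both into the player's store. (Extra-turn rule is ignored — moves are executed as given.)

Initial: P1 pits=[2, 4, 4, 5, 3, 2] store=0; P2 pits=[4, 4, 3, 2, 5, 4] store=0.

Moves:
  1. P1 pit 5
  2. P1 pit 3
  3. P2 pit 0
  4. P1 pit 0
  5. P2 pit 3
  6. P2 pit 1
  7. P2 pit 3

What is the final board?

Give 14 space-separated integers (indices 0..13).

Answer: 1 5 5 0 4 1 2 0 0 5 0 9 7 3

Derivation:
Move 1: P1 pit5 -> P1=[2,4,4,5,3,0](1) P2=[5,4,3,2,5,4](0)
Move 2: P1 pit3 -> P1=[2,4,4,0,4,1](2) P2=[6,5,3,2,5,4](0)
Move 3: P2 pit0 -> P1=[2,4,4,0,4,1](2) P2=[0,6,4,3,6,5](1)
Move 4: P1 pit0 -> P1=[0,5,5,0,4,1](2) P2=[0,6,4,3,6,5](1)
Move 5: P2 pit3 -> P1=[0,5,5,0,4,1](2) P2=[0,6,4,0,7,6](2)
Move 6: P2 pit1 -> P1=[1,5,5,0,4,1](2) P2=[0,0,5,1,8,7](3)
Move 7: P2 pit3 -> P1=[1,5,5,0,4,1](2) P2=[0,0,5,0,9,7](3)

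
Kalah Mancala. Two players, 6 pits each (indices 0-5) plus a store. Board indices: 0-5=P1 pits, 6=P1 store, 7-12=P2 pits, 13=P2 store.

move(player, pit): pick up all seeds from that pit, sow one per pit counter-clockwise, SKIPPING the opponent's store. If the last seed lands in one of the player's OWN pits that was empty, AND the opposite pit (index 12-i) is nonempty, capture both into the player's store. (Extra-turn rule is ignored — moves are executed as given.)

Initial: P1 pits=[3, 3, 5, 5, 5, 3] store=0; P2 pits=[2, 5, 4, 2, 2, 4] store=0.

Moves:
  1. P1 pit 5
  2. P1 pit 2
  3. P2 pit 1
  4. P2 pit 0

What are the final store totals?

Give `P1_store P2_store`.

Move 1: P1 pit5 -> P1=[3,3,5,5,5,0](1) P2=[3,6,4,2,2,4](0)
Move 2: P1 pit2 -> P1=[3,3,0,6,6,1](2) P2=[4,6,4,2,2,4](0)
Move 3: P2 pit1 -> P1=[4,3,0,6,6,1](2) P2=[4,0,5,3,3,5](1)
Move 4: P2 pit0 -> P1=[4,3,0,6,6,1](2) P2=[0,1,6,4,4,5](1)

Answer: 2 1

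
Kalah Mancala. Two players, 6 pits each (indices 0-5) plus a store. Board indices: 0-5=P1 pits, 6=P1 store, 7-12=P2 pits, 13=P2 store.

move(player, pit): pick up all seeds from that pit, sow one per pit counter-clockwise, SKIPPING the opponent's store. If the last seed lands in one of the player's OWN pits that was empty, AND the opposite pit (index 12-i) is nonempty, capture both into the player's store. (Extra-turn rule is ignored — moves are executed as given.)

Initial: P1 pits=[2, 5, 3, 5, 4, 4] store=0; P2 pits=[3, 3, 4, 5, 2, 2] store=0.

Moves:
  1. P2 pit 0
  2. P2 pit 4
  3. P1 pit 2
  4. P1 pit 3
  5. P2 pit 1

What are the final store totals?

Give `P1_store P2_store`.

Move 1: P2 pit0 -> P1=[2,5,3,5,4,4](0) P2=[0,4,5,6,2,2](0)
Move 2: P2 pit4 -> P1=[2,5,3,5,4,4](0) P2=[0,4,5,6,0,3](1)
Move 3: P1 pit2 -> P1=[2,5,0,6,5,5](0) P2=[0,4,5,6,0,3](1)
Move 4: P1 pit3 -> P1=[2,5,0,0,6,6](1) P2=[1,5,6,6,0,3](1)
Move 5: P2 pit1 -> P1=[2,5,0,0,6,6](1) P2=[1,0,7,7,1,4](2)

Answer: 1 2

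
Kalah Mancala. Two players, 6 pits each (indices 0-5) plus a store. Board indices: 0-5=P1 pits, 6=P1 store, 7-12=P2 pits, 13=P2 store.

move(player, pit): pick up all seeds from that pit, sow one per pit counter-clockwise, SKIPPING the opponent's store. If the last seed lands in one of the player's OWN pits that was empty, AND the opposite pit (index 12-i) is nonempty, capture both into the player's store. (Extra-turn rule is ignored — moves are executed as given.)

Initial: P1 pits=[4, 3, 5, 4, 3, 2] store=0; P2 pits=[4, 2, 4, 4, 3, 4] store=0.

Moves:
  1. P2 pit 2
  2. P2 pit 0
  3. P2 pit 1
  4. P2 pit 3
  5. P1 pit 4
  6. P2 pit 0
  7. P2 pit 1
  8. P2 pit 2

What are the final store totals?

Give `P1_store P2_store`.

Move 1: P2 pit2 -> P1=[4,3,5,4,3,2](0) P2=[4,2,0,5,4,5](1)
Move 2: P2 pit0 -> P1=[4,3,5,4,3,2](0) P2=[0,3,1,6,5,5](1)
Move 3: P2 pit1 -> P1=[4,3,5,4,3,2](0) P2=[0,0,2,7,6,5](1)
Move 4: P2 pit3 -> P1=[5,4,6,5,3,2](0) P2=[0,0,2,0,7,6](2)
Move 5: P1 pit4 -> P1=[5,4,6,5,0,3](1) P2=[1,0,2,0,7,6](2)
Move 6: P2 pit0 -> P1=[5,4,6,5,0,3](1) P2=[0,1,2,0,7,6](2)
Move 7: P2 pit1 -> P1=[5,4,6,5,0,3](1) P2=[0,0,3,0,7,6](2)
Move 8: P2 pit2 -> P1=[5,4,6,5,0,3](1) P2=[0,0,0,1,8,7](2)

Answer: 1 2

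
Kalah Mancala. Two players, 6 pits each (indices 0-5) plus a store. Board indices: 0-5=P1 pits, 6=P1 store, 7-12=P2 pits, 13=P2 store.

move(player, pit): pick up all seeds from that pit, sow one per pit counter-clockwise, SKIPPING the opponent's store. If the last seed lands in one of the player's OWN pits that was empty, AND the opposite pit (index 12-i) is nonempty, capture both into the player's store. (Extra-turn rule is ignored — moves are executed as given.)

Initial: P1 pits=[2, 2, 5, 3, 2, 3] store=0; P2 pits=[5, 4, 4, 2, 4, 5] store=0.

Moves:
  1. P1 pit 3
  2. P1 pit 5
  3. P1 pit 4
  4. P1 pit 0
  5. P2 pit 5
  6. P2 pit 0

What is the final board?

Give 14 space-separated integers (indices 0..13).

Move 1: P1 pit3 -> P1=[2,2,5,0,3,4](1) P2=[5,4,4,2,4,5](0)
Move 2: P1 pit5 -> P1=[2,2,5,0,3,0](2) P2=[6,5,5,2,4,5](0)
Move 3: P1 pit4 -> P1=[2,2,5,0,0,1](3) P2=[7,5,5,2,4,5](0)
Move 4: P1 pit0 -> P1=[0,3,6,0,0,1](3) P2=[7,5,5,2,4,5](0)
Move 5: P2 pit5 -> P1=[1,4,7,1,0,1](3) P2=[7,5,5,2,4,0](1)
Move 6: P2 pit0 -> P1=[2,4,7,1,0,1](3) P2=[0,6,6,3,5,1](2)

Answer: 2 4 7 1 0 1 3 0 6 6 3 5 1 2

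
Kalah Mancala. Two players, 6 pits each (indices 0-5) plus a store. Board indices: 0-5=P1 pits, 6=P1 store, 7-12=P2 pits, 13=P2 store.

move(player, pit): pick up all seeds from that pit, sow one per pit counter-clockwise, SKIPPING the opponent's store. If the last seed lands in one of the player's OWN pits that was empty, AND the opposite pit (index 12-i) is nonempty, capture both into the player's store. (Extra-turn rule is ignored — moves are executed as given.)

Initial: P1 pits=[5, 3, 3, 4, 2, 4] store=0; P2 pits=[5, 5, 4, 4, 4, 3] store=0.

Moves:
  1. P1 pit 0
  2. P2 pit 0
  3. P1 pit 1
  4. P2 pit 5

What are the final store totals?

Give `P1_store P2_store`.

Move 1: P1 pit0 -> P1=[0,4,4,5,3,5](0) P2=[5,5,4,4,4,3](0)
Move 2: P2 pit0 -> P1=[0,4,4,5,3,5](0) P2=[0,6,5,5,5,4](0)
Move 3: P1 pit1 -> P1=[0,0,5,6,4,6](0) P2=[0,6,5,5,5,4](0)
Move 4: P2 pit5 -> P1=[1,1,6,6,4,6](0) P2=[0,6,5,5,5,0](1)

Answer: 0 1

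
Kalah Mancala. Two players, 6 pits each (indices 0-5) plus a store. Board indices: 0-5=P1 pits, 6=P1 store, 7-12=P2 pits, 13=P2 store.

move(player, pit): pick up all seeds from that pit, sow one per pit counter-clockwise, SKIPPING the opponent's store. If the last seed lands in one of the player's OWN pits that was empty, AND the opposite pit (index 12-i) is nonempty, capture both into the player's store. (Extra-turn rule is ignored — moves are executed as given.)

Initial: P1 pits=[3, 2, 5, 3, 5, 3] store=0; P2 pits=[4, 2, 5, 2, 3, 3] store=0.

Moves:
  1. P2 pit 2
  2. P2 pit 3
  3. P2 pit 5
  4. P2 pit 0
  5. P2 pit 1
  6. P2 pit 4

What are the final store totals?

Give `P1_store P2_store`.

Move 1: P2 pit2 -> P1=[4,2,5,3,5,3](0) P2=[4,2,0,3,4,4](1)
Move 2: P2 pit3 -> P1=[4,2,5,3,5,3](0) P2=[4,2,0,0,5,5](2)
Move 3: P2 pit5 -> P1=[5,3,6,4,5,3](0) P2=[4,2,0,0,5,0](3)
Move 4: P2 pit0 -> P1=[5,3,6,4,5,3](0) P2=[0,3,1,1,6,0](3)
Move 5: P2 pit1 -> P1=[5,3,6,4,5,3](0) P2=[0,0,2,2,7,0](3)
Move 6: P2 pit4 -> P1=[6,4,7,5,6,3](0) P2=[0,0,2,2,0,1](4)

Answer: 0 4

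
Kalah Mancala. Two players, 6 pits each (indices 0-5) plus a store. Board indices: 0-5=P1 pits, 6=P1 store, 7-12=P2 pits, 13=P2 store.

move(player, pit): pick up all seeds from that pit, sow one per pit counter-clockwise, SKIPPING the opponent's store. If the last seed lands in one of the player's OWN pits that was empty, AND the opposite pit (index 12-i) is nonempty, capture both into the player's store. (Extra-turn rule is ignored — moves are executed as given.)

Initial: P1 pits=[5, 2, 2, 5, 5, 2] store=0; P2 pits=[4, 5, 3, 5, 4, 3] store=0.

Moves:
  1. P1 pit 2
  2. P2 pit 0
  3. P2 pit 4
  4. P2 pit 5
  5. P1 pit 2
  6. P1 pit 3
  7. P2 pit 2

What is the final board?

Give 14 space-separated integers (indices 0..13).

Move 1: P1 pit2 -> P1=[5,2,0,6,6,2](0) P2=[4,5,3,5,4,3](0)
Move 2: P2 pit0 -> P1=[5,2,0,6,6,2](0) P2=[0,6,4,6,5,3](0)
Move 3: P2 pit4 -> P1=[6,3,1,6,6,2](0) P2=[0,6,4,6,0,4](1)
Move 4: P2 pit5 -> P1=[7,4,2,6,6,2](0) P2=[0,6,4,6,0,0](2)
Move 5: P1 pit2 -> P1=[7,4,0,7,7,2](0) P2=[0,6,4,6,0,0](2)
Move 6: P1 pit3 -> P1=[7,4,0,0,8,3](1) P2=[1,7,5,7,0,0](2)
Move 7: P2 pit2 -> P1=[8,4,0,0,8,3](1) P2=[1,7,0,8,1,1](3)

Answer: 8 4 0 0 8 3 1 1 7 0 8 1 1 3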